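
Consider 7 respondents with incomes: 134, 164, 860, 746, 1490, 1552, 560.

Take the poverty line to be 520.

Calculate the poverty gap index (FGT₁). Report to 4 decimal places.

Below z: 134, 164 (q = 2 of N = 7).
Shortfall ratios: (520−134)/520 = 0.7423; (520−164)/520 = 0.6846.
Σ = 1.426923. Dividing by the full population N = 7 gives P₁ = 0.2038.

0.2038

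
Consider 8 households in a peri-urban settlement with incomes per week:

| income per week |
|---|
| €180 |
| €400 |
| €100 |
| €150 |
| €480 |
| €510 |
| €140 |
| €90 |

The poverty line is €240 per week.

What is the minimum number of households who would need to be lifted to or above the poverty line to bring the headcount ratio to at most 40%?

2

Currently q = 5 of N = 8 are below the line (H = 0.625).
A headcount ratio of at most 40% allows at most ⌊0.40 × 8⌋ = 3 poor households.
So at least 5 − 3 = 2 must be lifted.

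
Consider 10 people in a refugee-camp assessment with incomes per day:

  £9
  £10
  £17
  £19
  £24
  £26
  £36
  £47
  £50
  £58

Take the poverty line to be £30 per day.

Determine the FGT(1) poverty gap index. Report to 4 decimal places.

Below the line: £9, £10, £17, £19, £24, £26 (q = 6 of N = 10).
Shortfall ratios: (30−9)/30 = 0.7000; (30−10)/30 = 0.6667; (30−17)/30 = 0.4333; (30−19)/30 = 0.3667; (30−24)/30 = 0.2000; (30−26)/30 = 0.1333.
Σ = 2.500000. Dividing by the full population N = 10 gives P₁ = 0.2500.

0.2500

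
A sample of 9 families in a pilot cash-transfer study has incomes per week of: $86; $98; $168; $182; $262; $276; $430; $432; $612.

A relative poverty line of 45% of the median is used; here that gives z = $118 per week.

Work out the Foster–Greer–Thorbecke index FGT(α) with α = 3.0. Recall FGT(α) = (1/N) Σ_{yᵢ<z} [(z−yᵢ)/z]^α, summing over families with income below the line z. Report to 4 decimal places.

0.0028

Incomes under z: $86, $98 (q = 2 of N = 9).
Relative gaps: (118−86)/118 = 0.2712; (118−98)/118 = 0.1695.
Raised to α = 3.0: 0.01994; 0.00487.
Sum = 0.024813; FGT(3.0) = 0.024813 / 9 = 0.0028.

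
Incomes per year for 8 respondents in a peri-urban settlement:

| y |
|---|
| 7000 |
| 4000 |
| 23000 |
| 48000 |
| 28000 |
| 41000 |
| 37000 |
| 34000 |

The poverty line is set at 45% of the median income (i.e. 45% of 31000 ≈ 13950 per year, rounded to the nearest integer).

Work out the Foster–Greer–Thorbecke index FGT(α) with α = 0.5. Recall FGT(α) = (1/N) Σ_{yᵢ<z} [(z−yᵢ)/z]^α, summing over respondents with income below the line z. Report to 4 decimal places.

Below the line: 4000, 7000 (q = 2 of N = 8).
Gap ratios (z−y)/z: (13950−4000)/13950 = 0.7133; (13950−7000)/13950 = 0.4982.
Raised to α = 0.5: 0.84455; 0.70584.
Sum = 1.550387; FGT(0.5) = 1.550387 / 8 = 0.1938.

0.1938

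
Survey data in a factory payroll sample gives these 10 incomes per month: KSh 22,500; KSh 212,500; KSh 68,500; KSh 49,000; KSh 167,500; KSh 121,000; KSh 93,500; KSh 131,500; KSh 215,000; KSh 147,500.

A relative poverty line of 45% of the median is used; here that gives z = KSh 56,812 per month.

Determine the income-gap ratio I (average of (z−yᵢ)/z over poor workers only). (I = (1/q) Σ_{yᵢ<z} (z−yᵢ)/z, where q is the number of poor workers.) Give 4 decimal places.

0.3707

Below the line: KSh 22,500, KSh 49,000 (q = 2 of N = 10).
Relative gaps: 0.6040, 0.1375; sum = 0.741463.
The income-gap ratio divides by q (the poor only): 0.741463 / 2 = 0.3707.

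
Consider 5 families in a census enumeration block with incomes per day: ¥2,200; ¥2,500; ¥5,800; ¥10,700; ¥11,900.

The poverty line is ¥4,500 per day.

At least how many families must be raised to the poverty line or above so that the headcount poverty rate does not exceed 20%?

Currently q = 2 of N = 5 are below the line (H = 0.400).
A headcount ratio of at most 20% allows at most ⌊0.20 × 5⌋ = 1 poor families.
So at least 2 − 1 = 1 must be lifted.

1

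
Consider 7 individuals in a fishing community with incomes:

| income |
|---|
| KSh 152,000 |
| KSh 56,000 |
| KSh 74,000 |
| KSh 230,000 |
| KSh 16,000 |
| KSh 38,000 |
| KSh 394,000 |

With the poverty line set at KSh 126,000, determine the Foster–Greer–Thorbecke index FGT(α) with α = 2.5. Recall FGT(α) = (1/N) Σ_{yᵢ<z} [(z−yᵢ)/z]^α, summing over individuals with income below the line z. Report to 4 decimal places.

0.2085

Incomes under z: KSh 16,000, KSh 38,000, KSh 56,000, KSh 74,000 (q = 4 of N = 7).
Normalized shortfalls: (126000−16000)/126000 = 0.8730; (126000−38000)/126000 = 0.6984; (126000−56000)/126000 = 0.5556; (126000−74000)/126000 = 0.4127.
Raised to α = 2.5: 0.71212; 0.40764; 0.23005; 0.10942.
Sum = 1.459231; FGT(2.5) = 1.459231 / 7 = 0.2085.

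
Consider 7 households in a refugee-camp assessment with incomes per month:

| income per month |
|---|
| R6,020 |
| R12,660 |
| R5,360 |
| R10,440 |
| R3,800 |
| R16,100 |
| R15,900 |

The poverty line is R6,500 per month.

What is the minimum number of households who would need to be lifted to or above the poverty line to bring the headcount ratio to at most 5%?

3 of the 7 households are poor, so H = 3/7 = 0.429.
A headcount ratio of at most 5% allows at most ⌊0.05 × 7⌋ = 0 poor households.
So at least 3 − 0 = 3 must be lifted.

3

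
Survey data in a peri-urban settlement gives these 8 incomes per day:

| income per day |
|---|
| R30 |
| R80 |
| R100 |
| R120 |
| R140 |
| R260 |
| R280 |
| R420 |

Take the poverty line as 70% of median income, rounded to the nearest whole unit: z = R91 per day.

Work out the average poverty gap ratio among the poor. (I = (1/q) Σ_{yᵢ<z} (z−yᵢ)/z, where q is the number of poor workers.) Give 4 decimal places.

0.3956

Below the line: R30, R80 (q = 2 of N = 8).
Relative gaps: 0.6703, 0.1209; sum = 0.791209.
The income-gap ratio divides by q (the poor only): 0.791209 / 2 = 0.3956.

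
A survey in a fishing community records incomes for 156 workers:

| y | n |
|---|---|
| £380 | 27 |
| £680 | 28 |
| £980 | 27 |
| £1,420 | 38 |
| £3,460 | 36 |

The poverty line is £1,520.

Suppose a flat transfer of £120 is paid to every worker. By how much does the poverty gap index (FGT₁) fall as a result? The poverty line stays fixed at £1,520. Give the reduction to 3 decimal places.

Before: below the line — 27×£380, 28×£680, 27×£980, 38×£1,420; poverty gap index (FGT₁) = 0.30651.
After the £120 transfer: below the line — 27×£500, 28×£800, 27×£1,100; poverty gap index (FGT₁) = 0.24899.
Reduction = 0.30651 − 0.24899 = 0.058.

0.058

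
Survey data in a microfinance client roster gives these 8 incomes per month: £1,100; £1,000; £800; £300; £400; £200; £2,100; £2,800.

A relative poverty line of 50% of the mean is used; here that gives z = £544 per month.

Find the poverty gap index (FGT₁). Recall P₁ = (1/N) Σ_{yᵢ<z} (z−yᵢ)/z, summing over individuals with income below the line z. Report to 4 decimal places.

0.1682

Below z: £200, £300, £400 (q = 3 of N = 8).
Gap ratios (z−y)/z: (544−200)/544 = 0.6324; (544−300)/544 = 0.4485; (544−400)/544 = 0.2647.
Σ = 1.345588. Dividing by the full population N = 8 gives P₁ = 0.1682.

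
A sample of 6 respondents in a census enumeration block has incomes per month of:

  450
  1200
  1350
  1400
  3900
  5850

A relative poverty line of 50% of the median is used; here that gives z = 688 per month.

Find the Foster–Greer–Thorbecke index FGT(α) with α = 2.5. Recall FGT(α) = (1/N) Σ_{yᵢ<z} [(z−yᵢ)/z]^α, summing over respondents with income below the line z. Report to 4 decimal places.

Below the line: 450 (q = 1 of N = 6).
Relative gaps: (688−450)/688 = 0.3459.
Raised to α = 2.5: 0.07038.
Sum = 0.070384; FGT(2.5) = 0.070384 / 6 = 0.0117.

0.0117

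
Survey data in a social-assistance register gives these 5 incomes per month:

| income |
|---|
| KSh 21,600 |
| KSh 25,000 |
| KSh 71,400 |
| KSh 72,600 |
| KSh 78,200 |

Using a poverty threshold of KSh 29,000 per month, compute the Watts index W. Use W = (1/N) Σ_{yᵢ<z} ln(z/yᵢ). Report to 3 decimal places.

Below z: KSh 21,600, KSh 25,000 (q = 2 of N = 5).
Log gaps: ln(29000/21600) = 0.2946; ln(29000/25000) = 0.1484.
W = 0.443023 / 5 = 0.089.

0.089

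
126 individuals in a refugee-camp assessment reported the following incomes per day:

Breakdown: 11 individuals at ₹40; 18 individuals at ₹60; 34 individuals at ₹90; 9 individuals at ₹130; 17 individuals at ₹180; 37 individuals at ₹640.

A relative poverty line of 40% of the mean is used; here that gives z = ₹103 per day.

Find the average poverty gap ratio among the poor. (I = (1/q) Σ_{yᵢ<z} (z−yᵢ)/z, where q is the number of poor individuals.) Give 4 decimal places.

Incomes under z: 11×₹40, 18×₹60, 34×₹90 (q = 63 of N = 126).
Shortfall ratios (z−y)/z: 0.6117 (×11), 0.4175 (×18), 0.1262 (×34); sum = 18.533981.
I averages over the q = 63 poor units only: 18.533981 / 63 = 0.2942.

0.2942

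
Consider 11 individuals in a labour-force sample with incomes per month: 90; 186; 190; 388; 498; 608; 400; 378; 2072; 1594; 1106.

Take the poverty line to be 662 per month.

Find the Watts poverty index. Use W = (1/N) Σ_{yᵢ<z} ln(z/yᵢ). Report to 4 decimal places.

Incomes under z: 90, 186, 190, 378, 388, 400, 498, 608 (q = 8 of N = 11).
Log shortfalls: ln(662/90) = 1.9955; ln(662/186) = 1.2695; ln(662/190) = 1.2482; ln(662/378) = 0.5604; ln(662/388) = 0.5343; ln(662/400) = 0.5038; ln(662/498) = 0.2847; ln(662/608) = 0.0851.
W = 6.481405 / 11 = 0.5892.

0.5892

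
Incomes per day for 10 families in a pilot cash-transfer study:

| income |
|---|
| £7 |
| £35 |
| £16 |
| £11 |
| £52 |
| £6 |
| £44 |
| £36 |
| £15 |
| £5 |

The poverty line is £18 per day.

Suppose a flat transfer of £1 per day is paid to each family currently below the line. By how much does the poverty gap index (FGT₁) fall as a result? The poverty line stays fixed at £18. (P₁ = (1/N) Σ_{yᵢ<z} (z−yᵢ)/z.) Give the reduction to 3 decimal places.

Before: below the line — £5, £6, £7, £11, £15, £16; poverty gap index (FGT₁) = 0.26667.
After the £1 transfer: below the line — £6, £7, £8, £12, £16, £17; poverty gap index (FGT₁) = 0.23333.
Reduction = 0.26667 − 0.23333 = 0.033.

0.033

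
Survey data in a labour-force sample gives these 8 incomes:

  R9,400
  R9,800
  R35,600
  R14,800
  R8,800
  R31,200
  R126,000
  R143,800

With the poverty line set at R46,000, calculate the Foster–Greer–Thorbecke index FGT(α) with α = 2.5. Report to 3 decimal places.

0.271

Incomes under z: R8,800, R9,400, R9,800, R14,800, R31,200, R35,600 (q = 6 of N = 8).
Normalized shortfalls: (46000−8800)/46000 = 0.8087; (46000−9400)/46000 = 0.7957; (46000−9800)/46000 = 0.7870; (46000−14800)/46000 = 0.6783; (46000−31200)/46000 = 0.3217; (46000−35600)/46000 = 0.2261.
Raised to α = 2.5: 0.58812; 0.56469; 0.54939; 0.37887; 0.05872; 0.02430.
Sum = 2.164081; FGT(2.5) = 2.164081 / 8 = 0.271.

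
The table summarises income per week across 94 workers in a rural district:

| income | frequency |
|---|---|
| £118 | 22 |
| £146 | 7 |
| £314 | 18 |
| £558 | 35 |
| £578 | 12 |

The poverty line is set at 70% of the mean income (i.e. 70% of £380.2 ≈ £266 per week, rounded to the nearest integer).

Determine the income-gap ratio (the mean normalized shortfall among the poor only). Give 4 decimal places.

0.5310

Below the line: 22×£118, 7×£146 (q = 29 of N = 94).
Relative gaps: 0.5564 (×22), 0.4511 (×7); sum = 15.398496.
The income-gap ratio divides by q (the poor only): 15.398496 / 29 = 0.5310.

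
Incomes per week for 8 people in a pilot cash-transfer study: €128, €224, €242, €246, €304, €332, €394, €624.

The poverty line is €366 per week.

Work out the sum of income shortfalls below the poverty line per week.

€720

Below the line: €128, €224, €242, €246, €304, €332 (q = 6 of N = 8).
Individual gaps: 366−128 = 238; 366−224 = 142; 366−242 = 124; 366−246 = 120; 366−304 = 62; 366−332 = 34.
Aggregate gap = €720.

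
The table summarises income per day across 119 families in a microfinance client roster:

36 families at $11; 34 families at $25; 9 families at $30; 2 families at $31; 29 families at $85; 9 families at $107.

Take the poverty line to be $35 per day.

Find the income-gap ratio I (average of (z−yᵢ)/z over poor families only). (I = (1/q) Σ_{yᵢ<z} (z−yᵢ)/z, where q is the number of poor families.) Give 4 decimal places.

0.4434

Below z: 36×$11, 34×$25, 9×$30, 2×$31 (q = 81 of N = 119).
Relative gaps: 0.6857 (×36), 0.2857 (×34), 0.1429 (×9), 0.1143 (×2); sum = 35.914286.
I averages over the q = 81 poor units only: 35.914286 / 81 = 0.4434.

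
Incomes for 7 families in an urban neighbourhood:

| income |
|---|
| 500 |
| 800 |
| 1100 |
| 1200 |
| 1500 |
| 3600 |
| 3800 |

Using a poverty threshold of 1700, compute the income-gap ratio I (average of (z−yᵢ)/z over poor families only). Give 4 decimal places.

Poor units: 500, 800, 1100, 1200, 1500 (q = 5 of N = 7).
Relative gaps: 0.7059, 0.5294, 0.3529, 0.2941, 0.1176; sum = 2.000000.
The income-gap ratio divides by q (the poor only): 2.000000 / 5 = 0.4000.

0.4000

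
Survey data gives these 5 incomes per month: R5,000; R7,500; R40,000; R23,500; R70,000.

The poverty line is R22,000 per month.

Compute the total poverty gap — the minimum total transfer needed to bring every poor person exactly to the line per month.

Below z: R5,000, R7,500 (q = 2 of N = 5).
Individual gaps: 22000−5000 = 17000; 22000−7500 = 14500.
Aggregate gap = R31,500.

R31,500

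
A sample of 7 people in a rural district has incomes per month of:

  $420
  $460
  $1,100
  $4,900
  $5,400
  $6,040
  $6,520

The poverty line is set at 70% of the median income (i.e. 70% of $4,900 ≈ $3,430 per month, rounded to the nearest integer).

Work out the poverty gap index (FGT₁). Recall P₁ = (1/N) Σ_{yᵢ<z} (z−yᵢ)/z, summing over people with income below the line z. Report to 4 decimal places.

0.3461

Below z: $420, $460, $1,100 (q = 3 of N = 7).
Gap ratios (z−y)/z: (3430−420)/3430 = 0.8776; (3430−460)/3430 = 0.8659; (3430−1100)/3430 = 0.6793.
Σ = 2.422741. Dividing by the full population N = 7 gives P₁ = 0.3461.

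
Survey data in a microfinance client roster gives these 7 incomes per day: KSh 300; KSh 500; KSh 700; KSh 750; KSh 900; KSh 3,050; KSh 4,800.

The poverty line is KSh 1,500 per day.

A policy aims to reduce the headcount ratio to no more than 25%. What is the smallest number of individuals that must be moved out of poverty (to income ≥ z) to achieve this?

4

Currently q = 5 of N = 7 are below the line (H = 0.714).
A headcount ratio of at most 25% allows at most ⌊0.25 × 7⌋ = 1 poor individuals.
So at least 5 − 1 = 4 must be lifted.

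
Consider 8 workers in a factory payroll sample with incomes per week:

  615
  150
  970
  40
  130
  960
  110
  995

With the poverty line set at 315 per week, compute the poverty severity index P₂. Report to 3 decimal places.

Poor units: 40, 110, 130, 150 (q = 4 of N = 8).
Gap ratios (z−y)/z: (315−40)/315 = 0.8730; (315−110)/315 = 0.6508; (315−130)/315 = 0.5873; (315−150)/315 = 0.5238.
Squared: 0.7622; 0.4235; 0.3449; 0.2744.
Sum = 1.804989; P₂ = 1.804989 / 8 = 0.226.

0.226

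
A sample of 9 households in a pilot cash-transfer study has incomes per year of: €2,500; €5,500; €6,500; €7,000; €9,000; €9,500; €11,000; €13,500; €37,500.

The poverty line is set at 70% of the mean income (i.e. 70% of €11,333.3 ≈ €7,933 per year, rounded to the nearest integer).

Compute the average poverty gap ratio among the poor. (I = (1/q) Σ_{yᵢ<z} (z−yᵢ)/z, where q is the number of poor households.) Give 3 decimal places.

Below the line: €2,500, €5,500, €6,500, €7,000 (q = 4 of N = 9).
Shortfall ratios (z−y)/z: 0.6849, 0.3067, 0.1806, 0.1176; sum = 1.289802.
The income-gap ratio divides by q (the poor only): 1.289802 / 4 = 0.322.

0.322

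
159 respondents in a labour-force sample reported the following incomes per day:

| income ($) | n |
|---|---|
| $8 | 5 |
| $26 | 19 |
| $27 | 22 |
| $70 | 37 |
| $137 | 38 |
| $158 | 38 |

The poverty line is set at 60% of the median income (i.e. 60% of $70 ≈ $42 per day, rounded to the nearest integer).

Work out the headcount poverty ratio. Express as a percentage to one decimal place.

28.9%

46 of the 159 respondents have income below $42.
H = 46/159 = 28.9%.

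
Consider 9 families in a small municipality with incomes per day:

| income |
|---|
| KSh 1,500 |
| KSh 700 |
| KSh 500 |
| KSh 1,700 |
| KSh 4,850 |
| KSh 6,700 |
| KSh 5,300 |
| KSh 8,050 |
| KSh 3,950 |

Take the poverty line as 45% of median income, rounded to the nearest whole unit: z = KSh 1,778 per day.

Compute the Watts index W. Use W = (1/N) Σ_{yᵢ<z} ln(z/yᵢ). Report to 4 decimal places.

0.2684

Incomes under z: KSh 500, KSh 700, KSh 1,500, KSh 1,700 (q = 4 of N = 9).
Log gaps: ln(1778/500) = 1.2686; ln(1778/700) = 0.9322; ln(1778/1500) = 0.1700; ln(1778/1700) = 0.0449.
W = 2.415685 / 9 = 0.2684.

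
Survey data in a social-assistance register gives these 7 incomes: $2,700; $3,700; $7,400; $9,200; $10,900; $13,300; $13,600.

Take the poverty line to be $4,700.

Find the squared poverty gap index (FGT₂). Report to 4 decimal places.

0.0323

Below z: $2,700, $3,700 (q = 2 of N = 7).
Normalized shortfalls: (4700−2700)/4700 = 0.4255; (4700−3700)/4700 = 0.2128.
Squared: 0.1811; 0.0453.
Sum = 0.226347; P₂ = 0.226347 / 7 = 0.0323.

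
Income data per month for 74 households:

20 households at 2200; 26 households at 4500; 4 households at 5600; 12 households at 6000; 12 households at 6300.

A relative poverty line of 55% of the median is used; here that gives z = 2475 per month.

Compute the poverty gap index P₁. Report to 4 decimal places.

0.0300

Below the line: 20×2200 (q = 20 of N = 74).
Shortfall ratios: (2475−2200)/2475 = 0.1111 (×20).
Sum of shortfalls = 2.222222; P₁ averages over all N: 2.222222 / 74 = 0.0300.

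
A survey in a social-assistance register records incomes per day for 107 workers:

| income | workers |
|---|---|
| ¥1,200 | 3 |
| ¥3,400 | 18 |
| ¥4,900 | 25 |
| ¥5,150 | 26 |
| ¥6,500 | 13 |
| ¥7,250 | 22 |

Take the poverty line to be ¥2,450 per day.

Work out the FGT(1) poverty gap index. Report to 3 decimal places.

0.014

Below the line: 3×¥1,200 (q = 3 of N = 107).
Normalized shortfalls: (2450−1200)/2450 = 0.5102 (×3).
Σ = 1.530612. Dividing by the full population N = 107 gives P₁ = 0.014.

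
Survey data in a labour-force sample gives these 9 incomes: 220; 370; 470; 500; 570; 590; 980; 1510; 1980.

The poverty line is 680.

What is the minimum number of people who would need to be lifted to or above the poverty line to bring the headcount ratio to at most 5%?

6

6 of the 9 people are poor, so H = 6/9 = 0.667.
A headcount ratio of at most 5% allows at most ⌊0.05 × 9⌋ = 0 poor people.
So at least 6 − 0 = 6 must be lifted.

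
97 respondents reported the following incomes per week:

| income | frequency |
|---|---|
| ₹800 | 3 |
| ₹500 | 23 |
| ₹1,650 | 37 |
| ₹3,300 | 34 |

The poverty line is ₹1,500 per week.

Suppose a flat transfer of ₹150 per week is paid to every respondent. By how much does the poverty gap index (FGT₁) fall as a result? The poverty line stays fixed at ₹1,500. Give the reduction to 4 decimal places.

Before: below the line — 23×₹500, 3×₹800; poverty gap index (FGT₁) = 0.172509.
After the ₹150 transfer: below the line — 23×₹650, 3×₹950; poverty gap index (FGT₁) = 0.145704.
Reduction = 0.172509 − 0.145704 = 0.0268.

0.0268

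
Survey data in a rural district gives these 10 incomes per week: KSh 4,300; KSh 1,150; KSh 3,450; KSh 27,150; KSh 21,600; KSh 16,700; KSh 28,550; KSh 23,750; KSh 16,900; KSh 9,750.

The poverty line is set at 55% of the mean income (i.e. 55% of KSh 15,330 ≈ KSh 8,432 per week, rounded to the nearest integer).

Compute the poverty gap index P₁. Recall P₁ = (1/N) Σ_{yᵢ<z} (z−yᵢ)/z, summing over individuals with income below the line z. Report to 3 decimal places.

Incomes under z: KSh 1,150, KSh 3,450, KSh 4,300 (q = 3 of N = 10).
Relative gaps: (8432−1150)/8432 = 0.8636; (8432−3450)/8432 = 0.5908; (8432−4300)/8432 = 0.4900.
Sum of shortfalls = 1.944497; P₁ averages over all N: 1.944497 / 10 = 0.194.

0.194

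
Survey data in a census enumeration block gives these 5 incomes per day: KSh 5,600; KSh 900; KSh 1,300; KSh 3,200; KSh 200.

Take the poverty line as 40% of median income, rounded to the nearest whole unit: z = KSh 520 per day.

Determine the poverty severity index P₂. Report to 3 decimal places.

Incomes under z: KSh 200 (q = 1 of N = 5).
Relative gaps: (520−200)/520 = 0.6154.
Squared: 0.3787.
Sum = 0.378698; P₂ = 0.378698 / 5 = 0.076.

0.076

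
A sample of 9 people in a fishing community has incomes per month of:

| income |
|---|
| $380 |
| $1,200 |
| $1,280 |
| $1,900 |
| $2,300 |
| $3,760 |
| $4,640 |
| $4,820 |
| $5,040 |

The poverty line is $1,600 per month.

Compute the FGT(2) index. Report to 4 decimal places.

0.0760

Below the line: $380, $1,200, $1,280 (q = 3 of N = 9).
Shortfall ratios: (1600−380)/1600 = 0.7625; (1600−1200)/1600 = 0.2500; (1600−1280)/1600 = 0.2000.
Squared: 0.5814; 0.0625; 0.0400.
Sum = 0.683906; P₂ = 0.683906 / 9 = 0.0760.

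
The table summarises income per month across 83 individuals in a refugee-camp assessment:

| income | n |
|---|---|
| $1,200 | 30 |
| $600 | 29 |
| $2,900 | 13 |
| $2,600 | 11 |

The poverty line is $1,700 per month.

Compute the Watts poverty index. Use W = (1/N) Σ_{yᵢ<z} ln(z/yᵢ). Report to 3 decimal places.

0.490

Poor units: 29×$600, 30×$1,200 (q = 59 of N = 83).
Log shortfalls: ln(1700/600) = 1.0415 (×29); ln(1700/1200) = 0.3483 (×30).
W = 40.651363 / 83 = 0.490.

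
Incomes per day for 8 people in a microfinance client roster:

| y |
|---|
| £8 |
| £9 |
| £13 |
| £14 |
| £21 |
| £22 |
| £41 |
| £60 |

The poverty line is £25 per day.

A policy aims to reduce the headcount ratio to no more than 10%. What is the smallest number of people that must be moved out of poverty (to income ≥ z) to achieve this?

6

Currently q = 6 of N = 8 are below the line (H = 0.750).
A headcount ratio of at most 10% allows at most ⌊0.10 × 8⌋ = 0 poor people.
So at least 6 − 0 = 6 must be lifted.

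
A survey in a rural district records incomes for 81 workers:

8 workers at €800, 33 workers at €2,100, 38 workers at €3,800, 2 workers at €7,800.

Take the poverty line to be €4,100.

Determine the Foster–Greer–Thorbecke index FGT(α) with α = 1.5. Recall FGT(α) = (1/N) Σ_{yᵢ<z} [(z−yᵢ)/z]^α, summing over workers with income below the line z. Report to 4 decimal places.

Incomes under z: 8×€800, 33×€2,100, 38×€3,800 (q = 79 of N = 81).
Shortfall ratios: (4100−800)/4100 = 0.8049 (×8); (4100−2100)/4100 = 0.4878 (×33); (4100−3800)/4100 = 0.0732 (×38).
Raised to α = 1.5: 0.72210 (×8); 0.34070 (×33); 0.01979 (×38).
Sum = 17.771919; FGT(1.5) = 17.771919 / 81 = 0.2194.

0.2194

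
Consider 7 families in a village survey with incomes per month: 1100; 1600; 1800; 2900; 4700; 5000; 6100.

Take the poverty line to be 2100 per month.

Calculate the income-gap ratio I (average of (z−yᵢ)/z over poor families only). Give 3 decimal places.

0.286

Incomes under z: 1100, 1600, 1800 (q = 3 of N = 7).
Shortfall ratios (z−y)/z: 0.4762, 0.2381, 0.1429; sum = 0.857143.
The income-gap ratio divides by q (the poor only): 0.857143 / 3 = 0.286.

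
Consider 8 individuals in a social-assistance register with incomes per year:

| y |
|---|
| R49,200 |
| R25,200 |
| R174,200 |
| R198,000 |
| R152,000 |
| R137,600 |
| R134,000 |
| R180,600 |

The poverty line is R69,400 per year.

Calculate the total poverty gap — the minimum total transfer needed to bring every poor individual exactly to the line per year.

R64,400

Below the line: R25,200, R49,200 (q = 2 of N = 8).
Individual gaps: 69400−25200 = 44200; 69400−49200 = 20200.
Aggregate gap = R64,400.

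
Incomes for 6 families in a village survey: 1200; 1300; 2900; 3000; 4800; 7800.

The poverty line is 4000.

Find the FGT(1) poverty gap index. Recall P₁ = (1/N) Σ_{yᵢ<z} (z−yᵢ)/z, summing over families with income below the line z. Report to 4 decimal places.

0.3167

Incomes under z: 1200, 1300, 2900, 3000 (q = 4 of N = 6).
Relative gaps: (4000−1200)/4000 = 0.7000; (4000−1300)/4000 = 0.6750; (4000−2900)/4000 = 0.2750; (4000−3000)/4000 = 0.2500.
Σ = 1.900000. Dividing by the full population N = 6 gives P₁ = 0.3167.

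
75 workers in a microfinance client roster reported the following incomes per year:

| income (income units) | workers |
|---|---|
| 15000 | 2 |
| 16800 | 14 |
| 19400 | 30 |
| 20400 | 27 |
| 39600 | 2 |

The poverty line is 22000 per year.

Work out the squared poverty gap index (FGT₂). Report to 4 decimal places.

Incomes under z: 2×15000, 14×16800, 30×19400, 27×20400 (q = 73 of N = 75).
Shortfall ratios: (22000−15000)/22000 = 0.3182 (×2); (22000−16800)/22000 = 0.2364 (×14); (22000−19400)/22000 = 0.1182 (×30); (22000−20400)/22000 = 0.0727 (×27).
Squared: 0.1012 (×2); 0.0559 (×14); 0.0140 (×30); 0.0053 (×27).
Sum = 1.546446; P₂ = 1.546446 / 75 = 0.0206.

0.0206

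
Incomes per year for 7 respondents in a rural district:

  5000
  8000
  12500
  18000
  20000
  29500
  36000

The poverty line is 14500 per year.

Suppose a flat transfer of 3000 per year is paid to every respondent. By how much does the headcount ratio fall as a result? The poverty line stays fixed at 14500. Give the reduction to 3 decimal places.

Before: below the line — 5000, 8000, 12500; headcount ratio = 0.42857.
After the 3000 transfer: below the line — 8000, 11000; headcount ratio = 0.28571.
Reduction = 0.42857 − 0.28571 = 0.143.

0.143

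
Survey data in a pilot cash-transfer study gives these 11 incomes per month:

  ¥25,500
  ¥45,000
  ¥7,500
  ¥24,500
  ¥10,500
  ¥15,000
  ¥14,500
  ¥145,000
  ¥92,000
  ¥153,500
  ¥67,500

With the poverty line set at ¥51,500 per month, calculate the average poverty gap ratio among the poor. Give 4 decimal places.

0.6047

Poor units: ¥7,500, ¥10,500, ¥14,500, ¥15,000, ¥24,500, ¥25,500, ¥45,000 (q = 7 of N = 11).
Relative gaps: 0.8544, 0.7961, 0.7184, 0.7087, 0.5243, 0.5049, 0.1262; sum = 4.233010.
The income-gap ratio divides by q (the poor only): 4.233010 / 7 = 0.6047.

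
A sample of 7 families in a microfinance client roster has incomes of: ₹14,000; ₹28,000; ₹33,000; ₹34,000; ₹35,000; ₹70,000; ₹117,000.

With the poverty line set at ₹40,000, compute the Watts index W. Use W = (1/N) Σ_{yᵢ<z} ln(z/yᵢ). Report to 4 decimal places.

0.2707

Below z: ₹14,000, ₹28,000, ₹33,000, ₹34,000, ₹35,000 (q = 5 of N = 7).
Log shortfalls: ln(40000/14000) = 1.0498; ln(40000/28000) = 0.3567; ln(40000/33000) = 0.1924; ln(40000/34000) = 0.1625; ln(40000/35000) = 0.1335.
W = 1.894919 / 7 = 0.2707.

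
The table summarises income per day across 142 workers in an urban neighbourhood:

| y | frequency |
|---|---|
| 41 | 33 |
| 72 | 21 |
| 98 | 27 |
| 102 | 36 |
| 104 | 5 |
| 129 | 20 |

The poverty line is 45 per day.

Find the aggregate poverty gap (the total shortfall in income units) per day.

132

Below the line: 33×41 (q = 33 of N = 142).
Individual gaps: 33×(45−41) = 132.
Aggregate gap = 132.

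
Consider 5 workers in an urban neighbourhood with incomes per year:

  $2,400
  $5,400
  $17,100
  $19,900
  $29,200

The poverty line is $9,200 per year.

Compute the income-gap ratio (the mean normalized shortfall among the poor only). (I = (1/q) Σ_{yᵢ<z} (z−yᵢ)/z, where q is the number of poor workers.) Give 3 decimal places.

0.576

Below the line: $2,400, $5,400 (q = 2 of N = 5).
Relative gaps: 0.7391, 0.4130; sum = 1.152174.
The income-gap ratio divides by q (the poor only): 1.152174 / 2 = 0.576.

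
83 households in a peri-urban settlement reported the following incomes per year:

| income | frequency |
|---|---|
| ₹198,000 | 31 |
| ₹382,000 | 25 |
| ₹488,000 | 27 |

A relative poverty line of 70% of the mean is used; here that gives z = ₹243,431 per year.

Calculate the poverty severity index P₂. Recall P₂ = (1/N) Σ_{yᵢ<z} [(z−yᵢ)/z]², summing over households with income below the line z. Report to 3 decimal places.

Below z: 31×₹198,000 (q = 31 of N = 83).
Shortfall ratios: (243431−198000)/243431 = 0.1866 (×31).
Squared: 0.0348 (×31).
Sum = 1.079728; P₂ = 1.079728 / 83 = 0.013.

0.013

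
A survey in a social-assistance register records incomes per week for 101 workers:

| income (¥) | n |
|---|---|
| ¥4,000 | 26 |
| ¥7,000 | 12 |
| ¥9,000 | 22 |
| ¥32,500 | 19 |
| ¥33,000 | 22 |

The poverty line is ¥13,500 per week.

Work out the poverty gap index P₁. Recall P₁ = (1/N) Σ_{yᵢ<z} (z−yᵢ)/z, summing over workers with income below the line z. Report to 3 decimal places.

Below the line: 26×¥4,000, 12×¥7,000, 22×¥9,000 (q = 60 of N = 101).
Gap ratios (z−y)/z: (13500−4000)/13500 = 0.7037 (×26); (13500−7000)/13500 = 0.4815 (×12); (13500−9000)/13500 = 0.3333 (×22).
Σ = 31.407407. Dividing by the full population N = 101 gives P₁ = 0.311.

0.311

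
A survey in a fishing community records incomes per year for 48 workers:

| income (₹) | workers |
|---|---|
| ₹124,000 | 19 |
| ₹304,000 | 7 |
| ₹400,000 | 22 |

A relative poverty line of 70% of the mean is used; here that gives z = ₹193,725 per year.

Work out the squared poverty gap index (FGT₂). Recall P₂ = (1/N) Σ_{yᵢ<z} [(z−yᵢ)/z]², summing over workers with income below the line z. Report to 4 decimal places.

0.0513

Below the line: 19×₹124,000 (q = 19 of N = 48).
Relative gaps: (193725−124000)/193725 = 0.3599 (×19).
Squared: 0.1295 (×19).
Sum = 2.461270; P₂ = 2.461270 / 48 = 0.0513.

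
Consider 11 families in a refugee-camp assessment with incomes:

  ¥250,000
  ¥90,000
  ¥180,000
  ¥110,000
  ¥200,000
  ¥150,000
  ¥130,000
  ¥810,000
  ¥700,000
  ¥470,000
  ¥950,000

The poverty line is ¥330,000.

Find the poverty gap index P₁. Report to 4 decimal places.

0.3306

Below z: ¥90,000, ¥110,000, ¥130,000, ¥150,000, ¥180,000, ¥200,000, ¥250,000 (q = 7 of N = 11).
Gap ratios (z−y)/z: (330000−90000)/330000 = 0.7273; (330000−110000)/330000 = 0.6667; (330000−130000)/330000 = 0.6061; (330000−150000)/330000 = 0.5455; (330000−180000)/330000 = 0.4545; (330000−200000)/330000 = 0.3939; (330000−250000)/330000 = 0.2424.
Σ = 3.636364. Dividing by the full population N = 11 gives P₁ = 0.3306.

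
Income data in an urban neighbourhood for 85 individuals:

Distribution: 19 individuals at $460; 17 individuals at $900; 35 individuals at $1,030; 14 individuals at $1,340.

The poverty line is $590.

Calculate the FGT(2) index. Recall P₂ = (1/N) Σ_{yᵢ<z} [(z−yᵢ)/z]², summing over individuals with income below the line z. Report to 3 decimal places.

0.011

Below the line: 19×$460 (q = 19 of N = 85).
Normalized shortfalls: (590−460)/590 = 0.2203 (×19).
Squared: 0.0485 (×19).
Sum = 0.922436; P₂ = 0.922436 / 85 = 0.011.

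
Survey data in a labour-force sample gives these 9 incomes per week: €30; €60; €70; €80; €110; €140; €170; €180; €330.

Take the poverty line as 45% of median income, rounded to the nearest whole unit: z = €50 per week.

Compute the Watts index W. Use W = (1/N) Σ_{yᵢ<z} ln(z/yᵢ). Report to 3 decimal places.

Below z: €30 (q = 1 of N = 9).
Log gaps: ln(50/30) = 0.5108.
W = 0.510826 / 9 = 0.057.

0.057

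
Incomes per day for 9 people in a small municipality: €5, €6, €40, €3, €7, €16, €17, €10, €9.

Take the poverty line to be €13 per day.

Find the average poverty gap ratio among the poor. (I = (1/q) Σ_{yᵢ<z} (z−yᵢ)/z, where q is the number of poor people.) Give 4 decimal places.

Incomes under z: €3, €5, €6, €7, €9, €10 (q = 6 of N = 9).
Shortfall ratios (z−y)/z: 0.7692, 0.6154, 0.5385, 0.4615, 0.3077, 0.2308; sum = 2.923077.
The income-gap ratio divides by q (the poor only): 2.923077 / 6 = 0.4872.

0.4872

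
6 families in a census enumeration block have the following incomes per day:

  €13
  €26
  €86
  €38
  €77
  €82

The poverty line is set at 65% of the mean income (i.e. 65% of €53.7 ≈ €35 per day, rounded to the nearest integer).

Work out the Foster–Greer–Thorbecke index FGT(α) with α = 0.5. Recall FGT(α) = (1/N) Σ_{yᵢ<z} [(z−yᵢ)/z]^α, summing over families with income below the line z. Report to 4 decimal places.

Below the line: €13, €26 (q = 2 of N = 6).
Normalized shortfalls: (35−13)/35 = 0.6286; (35−26)/35 = 0.2571.
Raised to α = 0.5: 0.79282; 0.50709.
Sum = 1.299918; FGT(0.5) = 1.299918 / 6 = 0.2167.

0.2167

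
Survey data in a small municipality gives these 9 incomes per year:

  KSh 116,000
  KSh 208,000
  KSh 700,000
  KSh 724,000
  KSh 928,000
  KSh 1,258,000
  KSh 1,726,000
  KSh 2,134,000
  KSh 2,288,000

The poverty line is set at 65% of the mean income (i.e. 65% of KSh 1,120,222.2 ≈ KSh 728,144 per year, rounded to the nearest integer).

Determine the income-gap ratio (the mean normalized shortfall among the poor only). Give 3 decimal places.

0.400

Poor units: KSh 116,000, KSh 208,000, KSh 700,000, KSh 724,000 (q = 4 of N = 9).
Relative gaps: 0.8407, 0.7143, 0.0387, 0.0057; sum = 1.599376.
The income-gap ratio divides by q (the poor only): 1.599376 / 4 = 0.400.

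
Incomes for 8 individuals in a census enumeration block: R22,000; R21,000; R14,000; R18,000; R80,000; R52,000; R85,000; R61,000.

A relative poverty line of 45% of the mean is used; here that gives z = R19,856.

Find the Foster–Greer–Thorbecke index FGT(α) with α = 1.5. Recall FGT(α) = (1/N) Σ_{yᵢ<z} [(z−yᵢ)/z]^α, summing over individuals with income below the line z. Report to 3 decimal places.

0.024

Incomes under z: R14,000, R18,000 (q = 2 of N = 8).
Relative gaps: (19856−14000)/19856 = 0.2949; (19856−18000)/19856 = 0.0935.
Raised to α = 1.5: 0.16016; 0.02858.
Sum = 0.188741; FGT(1.5) = 0.188741 / 8 = 0.024.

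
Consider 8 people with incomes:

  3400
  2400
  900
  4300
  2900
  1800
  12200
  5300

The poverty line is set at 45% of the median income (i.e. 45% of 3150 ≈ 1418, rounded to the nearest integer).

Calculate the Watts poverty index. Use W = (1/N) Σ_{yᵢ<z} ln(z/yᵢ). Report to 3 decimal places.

Below z: 900 (q = 1 of N = 8).
Log gaps: ln(1418/900) = 0.4546.
W = 0.454608 / 8 = 0.057.

0.057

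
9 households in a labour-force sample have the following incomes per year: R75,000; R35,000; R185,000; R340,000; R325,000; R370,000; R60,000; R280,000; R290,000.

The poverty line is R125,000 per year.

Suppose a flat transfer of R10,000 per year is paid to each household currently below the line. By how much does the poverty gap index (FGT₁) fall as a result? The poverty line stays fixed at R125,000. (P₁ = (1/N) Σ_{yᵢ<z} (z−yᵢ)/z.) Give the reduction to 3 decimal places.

0.027

Before: below the line — R35,000, R60,000, R75,000; poverty gap index (FGT₁) = 0.18222.
After the R10,000 transfer: below the line — R45,000, R70,000, R85,000; poverty gap index (FGT₁) = 0.15556.
Reduction = 0.18222 − 0.15556 = 0.027.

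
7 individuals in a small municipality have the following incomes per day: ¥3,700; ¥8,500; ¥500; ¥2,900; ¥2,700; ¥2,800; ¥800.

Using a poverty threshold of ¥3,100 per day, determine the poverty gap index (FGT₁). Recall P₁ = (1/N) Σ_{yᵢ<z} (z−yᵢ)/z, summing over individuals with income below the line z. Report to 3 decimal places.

0.267

Incomes under z: ¥500, ¥800, ¥2,700, ¥2,800, ¥2,900 (q = 5 of N = 7).
Relative gaps: (3100−500)/3100 = 0.8387; (3100−800)/3100 = 0.7419; (3100−2700)/3100 = 0.1290; (3100−2800)/3100 = 0.0968; (3100−2900)/3100 = 0.0645.
Sum of shortfalls = 1.870968; P₁ averages over all N: 1.870968 / 7 = 0.267.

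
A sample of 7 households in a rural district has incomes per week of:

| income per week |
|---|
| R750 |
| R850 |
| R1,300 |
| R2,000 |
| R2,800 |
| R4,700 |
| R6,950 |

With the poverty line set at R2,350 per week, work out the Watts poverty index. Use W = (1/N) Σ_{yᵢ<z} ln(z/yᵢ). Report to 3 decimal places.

0.416

Below z: R750, R850, R1,300, R2,000 (q = 4 of N = 7).
ln(z/y) terms: ln(2350/750) = 1.1421; ln(2350/850) = 1.0169; ln(2350/1300) = 0.5921; ln(2350/2000) = 0.1613.
W = 2.912351 / 7 = 0.416.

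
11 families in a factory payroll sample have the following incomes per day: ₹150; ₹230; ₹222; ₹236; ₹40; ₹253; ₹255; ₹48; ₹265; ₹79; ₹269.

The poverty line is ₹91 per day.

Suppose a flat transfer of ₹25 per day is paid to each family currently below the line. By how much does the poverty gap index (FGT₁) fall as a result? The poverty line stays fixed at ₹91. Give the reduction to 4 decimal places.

Before: below the line — ₹40, ₹48, ₹79; poverty gap index (FGT₁) = 0.105894.
After the ₹25 transfer: below the line — ₹65, ₹73; poverty gap index (FGT₁) = 0.043956.
Reduction = 0.105894 − 0.043956 = 0.0619.

0.0619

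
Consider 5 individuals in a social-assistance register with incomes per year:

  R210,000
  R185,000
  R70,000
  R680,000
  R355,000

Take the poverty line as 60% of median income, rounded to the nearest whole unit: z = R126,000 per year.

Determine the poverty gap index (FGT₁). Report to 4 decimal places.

Below the line: R70,000 (q = 1 of N = 5).
Gap ratios (z−y)/z: (126000−70000)/126000 = 0.4444.
Σ = 0.444444. Dividing by the full population N = 5 gives P₁ = 0.0889.

0.0889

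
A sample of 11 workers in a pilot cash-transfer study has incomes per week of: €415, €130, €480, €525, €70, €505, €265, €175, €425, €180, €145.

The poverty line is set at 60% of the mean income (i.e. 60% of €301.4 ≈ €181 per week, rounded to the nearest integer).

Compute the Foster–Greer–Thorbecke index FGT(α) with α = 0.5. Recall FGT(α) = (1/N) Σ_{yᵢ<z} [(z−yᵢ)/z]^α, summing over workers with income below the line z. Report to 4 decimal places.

Below the line: €70, €130, €145, €175, €180 (q = 5 of N = 11).
Normalized shortfalls: (181−70)/181 = 0.6133; (181−130)/181 = 0.2818; (181−145)/181 = 0.1989; (181−175)/181 = 0.0331; (181−180)/181 = 0.0055.
Raised to α = 0.5: 0.78311; 0.53082; 0.44598; 0.18207; 0.07433.
Sum = 2.016302; FGT(0.5) = 2.016302 / 11 = 0.1833.

0.1833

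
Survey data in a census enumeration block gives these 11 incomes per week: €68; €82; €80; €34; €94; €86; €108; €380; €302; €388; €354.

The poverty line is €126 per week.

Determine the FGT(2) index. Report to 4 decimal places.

Poor units: €34, €68, €80, €82, €86, €94, €108 (q = 7 of N = 11).
Normalized shortfalls: (126−34)/126 = 0.7302; (126−68)/126 = 0.4603; (126−80)/126 = 0.3651; (126−82)/126 = 0.3492; (126−86)/126 = 0.3175; (126−94)/126 = 0.2540; (126−108)/126 = 0.1429.
Squared: 0.5331; 0.2119; 0.1333; 0.1219; 0.1008; 0.0645; 0.0204.
Sum = 1.185941; P₂ = 1.185941 / 11 = 0.1078.

0.1078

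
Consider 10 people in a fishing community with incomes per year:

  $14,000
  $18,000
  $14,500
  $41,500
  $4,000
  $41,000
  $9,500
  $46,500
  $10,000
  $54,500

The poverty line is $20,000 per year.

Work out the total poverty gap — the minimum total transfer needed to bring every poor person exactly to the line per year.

Below the line: $4,000, $9,500, $10,000, $14,000, $14,500, $18,000 (q = 6 of N = 10).
Individual gaps: 20000−4000 = 16000; 20000−9500 = 10500; 20000−10000 = 10000; 20000−14000 = 6000; 20000−14500 = 5500; 20000−18000 = 2000.
Aggregate gap = $50,000.

$50,000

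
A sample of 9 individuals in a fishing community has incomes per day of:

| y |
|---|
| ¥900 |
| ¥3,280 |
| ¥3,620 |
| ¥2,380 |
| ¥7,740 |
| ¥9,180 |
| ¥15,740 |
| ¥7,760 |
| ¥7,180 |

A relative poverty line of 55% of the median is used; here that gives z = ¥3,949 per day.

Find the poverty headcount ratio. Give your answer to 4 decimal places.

4 of the 9 individuals have income below ¥3,949.
H = 4/9 = 0.4444.

0.4444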